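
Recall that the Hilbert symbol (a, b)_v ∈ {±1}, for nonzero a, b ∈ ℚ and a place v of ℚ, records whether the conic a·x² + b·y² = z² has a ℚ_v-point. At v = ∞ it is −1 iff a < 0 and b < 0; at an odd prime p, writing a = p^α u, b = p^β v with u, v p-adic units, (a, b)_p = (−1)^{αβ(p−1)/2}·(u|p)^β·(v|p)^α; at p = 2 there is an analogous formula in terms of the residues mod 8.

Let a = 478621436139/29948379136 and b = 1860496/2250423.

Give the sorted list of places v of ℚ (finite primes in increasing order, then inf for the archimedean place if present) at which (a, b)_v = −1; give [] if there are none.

(a, b) ≡ (11, 7) mod (ℚ^×)²; places V = {2, 3, 7, 11, 13, 31, 43, ∞}.
(a,b)_∞: sgn(11)=+, sgn(7)=+, so +1.
(a,b)_43: α=2, u≡6; β=0, v≡8 (mod 43); (6|43)=+1, (8|43)=-1; sign (−1)^0·+1^0·-1^2 = +1.
(a,b)_13: α=-4, u≡6; β=0, v≡11 (mod 13); (6|13)=-1, (11|13)=-1; sign (−1)^0·-1^0·-1^-4 = +1.
(a,b)_7: α=4, u≡1; β=-3, v≡4 (mod 7); (1|7)=+1, (4|7)=+1; sign (−1)^0·+1^-3·+1^4 = +1.
(a,b)_11: α=3, u≡9; β=2, v≡2 (mod 11); (9|11)=+1, (2|11)=-1; sign (−1)^0·+1^2·-1^3 = -1.
(a,b)_3: α=4, u≡2; β=-8, v≡1 (mod 3); (2|3)=-1, (1|3)=+1; sign (−1)^0·-1^-8·+1^4 = +1.
(a,b)_2: α=-20, β=4; u≡3, v≡7 (mod 8); ε(u)ε(v)=1·1, αω(v)=-20·0, βω(u)=4·1; sum ≡ 1  ⇒  -1.
(a,b)_31: α=0, u≡21; β=2, v≡5 (mod 31); (21|31)=-1, (5|31)=+1; sign (−1)^0·-1^2·+1^0 = +1.
Ram(11, 7) = {2, 11}; no ℚ_2-point on the conic.

[2, 11]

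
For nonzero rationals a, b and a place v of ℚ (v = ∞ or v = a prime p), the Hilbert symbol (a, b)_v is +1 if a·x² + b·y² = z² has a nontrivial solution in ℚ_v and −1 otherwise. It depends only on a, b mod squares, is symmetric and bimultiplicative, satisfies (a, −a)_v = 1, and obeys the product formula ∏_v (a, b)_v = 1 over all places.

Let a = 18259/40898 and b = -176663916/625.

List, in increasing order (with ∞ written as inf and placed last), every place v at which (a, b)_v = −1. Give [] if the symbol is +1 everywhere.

[2, 3, 19, 41]

(a, b) ≡ (38, -545259) mod (ℚ^×)²; places V = {2, 3, 5, 11, 13, 19, 31, 41, ∞}.
(a,b)_41: α=0, u≡28; β=1, v≡6 (mod 41); (28|41)=-1, (6|41)=-1; sign (−1)^0·-1^1·-1^0 = -1.
(a,b)_2: α=-1, β=2; u≡3, v≡5 (mod 8); ε(u)ε(v)=1·0, αω(v)=-1·1, βω(u)=2·1; sum ≡ 1  ⇒  -1.
(a,b)_3: α=0, u≡2; β=5, v≡2 (mod 3); (2|3)=-1, (2|3)=-1; sign (−1)^0·-1^5·-1^0 = -1.
(a,b)_5: α=0, u≡3; β=-4, v≡4 (mod 5); (3|5)=-1, (4|5)=+1; sign (−1)^0·-1^-4·+1^0 = +1.
(a,b)_11: α=-2, u≡4; β=1, v≡2 (mod 11); (4|11)=+1, (2|11)=-1; sign (−1)^0·+1^1·-1^-2 = +1.
(a,b)_31: α=2, u≡9; β=1, v≡16 (mod 31); (9|31)=+1, (16|31)=+1; sign (−1)^0·+1^1·+1^2 = +1.
(a,b)_∞: sgn(38)=+, sgn(-545259)=−, so +1.
(a,b)_19: α=1, u≡3; β=0, v≡8 (mod 19); (3|19)=-1, (8|19)=-1; sign (−1)^0·-1^0·-1^1 = -1.
(a,b)_13: α=-2, u≡9; β=1, v≡5 (mod 13); (9|13)=+1, (5|13)=-1; sign (−1)^0·+1^1·-1^-2 = +1.
|Ram(38, -545259)| = 4, even; anisotropic at {2, 3, 19, 41}.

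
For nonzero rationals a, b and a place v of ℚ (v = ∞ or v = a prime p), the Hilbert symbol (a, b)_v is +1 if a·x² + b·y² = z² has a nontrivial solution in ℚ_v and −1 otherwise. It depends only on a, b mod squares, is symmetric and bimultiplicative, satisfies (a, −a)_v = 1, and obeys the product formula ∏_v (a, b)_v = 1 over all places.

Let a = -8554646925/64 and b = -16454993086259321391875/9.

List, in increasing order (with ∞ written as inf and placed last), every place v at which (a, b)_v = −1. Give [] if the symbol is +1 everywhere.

(a, b) ≡ (-4224517, -30107) mod (ℚ^×)²; places V = {2, 3, 5, 7, 11, 17, 19, 23, 29, 41, ∞}.
(a,b)_7: α=0, u≡1; β=3, v≡1 (mod 7); (1|7)=+1, (1|7)=+1; sign (−1)^0·+1^3·+1^0 = +1.
(a,b)_23: α=0, u≡3; β=1, v≡2 (mod 23); (3|23)=+1, (2|23)=+1; sign (−1)^0·+1^1·+1^0 = +1.
(a,b)_17: α=1, u≡6; β=3, v≡7 (mod 17); (6|17)=-1, (7|17)=-1; sign (−1)^0·-1^3·-1^1 = +1.
(a,b)_2: α=-6, β=0; u≡3, v≡5 (mod 8); ε(u)ε(v)=1·0, αω(v)=-6·1, βω(u)=0·1; sum ≡ 0  ⇒  +1.
(a,b)_3: α=4, u≡2; β=-2, v≡1 (mod 3); (2|3)=-1, (1|3)=+1; sign (−1)^0·-1^-2·+1^4 = +1.
(a,b)_41: α=1, u≡40; β=2, v≡28 (mod 41); (40|41)=+1, (28|41)=-1; sign (−1)^0·+1^2·-1^1 = -1.
(a,b)_∞: sgn(-4224517)=−, sgn(-30107)=−, so -1.
(a,b)_29: α=1, u≡5; β=2, v≡9 (mod 29); (5|29)=+1, (9|29)=+1; sign (−1)^0·+1^2·+1^1 = +1.
(a,b)_11: α=1, u≡2; β=3, v≡6 (mod 11); (2|11)=-1, (6|11)=-1; sign (−1)^1·-1^3·-1^1 = -1.
(a,b)_5: α=2, u≡2; β=4, v≡2 (mod 5); (2|5)=-1, (2|5)=-1; sign (−1)^0·-1^4·-1^2 = +1.
(a,b)_19: α=1, u≡3; β=2, v≡3 (mod 19); (3|19)=-1, (3|19)=-1; sign (−1)^0·-1^2·-1^1 = -1.
|Ram(-4224517, -30107)| = 4, even; anisotropic at {11, 19, 41, ∞}.

[11, 19, 41, inf]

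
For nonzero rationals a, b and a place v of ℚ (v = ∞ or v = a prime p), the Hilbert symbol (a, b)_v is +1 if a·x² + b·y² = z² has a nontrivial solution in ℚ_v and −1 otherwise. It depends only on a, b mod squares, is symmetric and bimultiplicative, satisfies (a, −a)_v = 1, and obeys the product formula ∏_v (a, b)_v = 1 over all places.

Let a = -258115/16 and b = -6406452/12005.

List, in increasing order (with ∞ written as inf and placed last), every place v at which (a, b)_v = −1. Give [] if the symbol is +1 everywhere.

[13, inf]

(a, b) ≡ (-715, -65) mod (ℚ^×)²; places V = {2, 3, 5, 7, 11, 13, 19, ∞}.
(a,b)_13: α=1, u≡3; β=3, v≡8 (mod 13); (3|13)=+1, (8|13)=-1; sign (−1)^0·+1^3·-1^1 = -1.
(a,b)_5: α=1, u≡2; β=-1, v≡3 (mod 5); (2|5)=-1, (3|5)=-1; sign (−1)^0·-1^-1·-1^1 = +1.
(a,b)_2: α=-4, β=2; u≡5, v≡7 (mod 8); ε(u)ε(v)=0·1, αω(v)=-4·0, βω(u)=2·1; sum ≡ 0  ⇒  +1.
(a,b)_7: α=0, u≡5; β=-4, v≡5 (mod 7); (5|7)=-1, (5|7)=-1; sign (−1)^0·-1^-4·-1^0 = +1.
(a,b)_19: α=2, u≡4; β=0, v≡17 (mod 19); (4|19)=+1, (17|19)=+1; sign (−1)^0·+1^0·+1^2 = +1.
(a,b)_∞: sgn(-715)=−, sgn(-65)=−, so -1.
(a,b)_3: α=0, u≡2; β=6, v≡1 (mod 3); (2|3)=-1, (1|3)=+1; sign (−1)^0·-1^6·+1^0 = +1.
(a,b)_11: α=1, u≡4; β=0, v≡9 (mod 11); (4|11)=+1, (9|11)=+1; sign (−1)^0·+1^0·+1^1 = +1.
Ram(-715, -65) = {13, ∞}; no ℚ_13-point on the conic.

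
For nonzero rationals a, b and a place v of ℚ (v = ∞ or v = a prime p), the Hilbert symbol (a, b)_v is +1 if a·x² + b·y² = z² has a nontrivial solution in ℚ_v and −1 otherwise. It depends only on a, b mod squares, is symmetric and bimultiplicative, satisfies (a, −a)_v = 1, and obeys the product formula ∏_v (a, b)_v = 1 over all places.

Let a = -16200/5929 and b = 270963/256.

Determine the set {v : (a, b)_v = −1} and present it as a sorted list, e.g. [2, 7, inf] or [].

Mod squares: a ≡ -2, b ≡ 30107. Check v ∈ {∞, 2, 3, 5, 7, 11, 17, 23}.
v=11: a=11^-2·(≡5), b=11^1·(≡5) mod 11; (5|11)=+1, (5|11)=+1; (−1)^{-2·1·5}·(+1)^1·(+1)^-2 = +1.
v=7: a=7^-2·(≡6), b=7^1·(≡5) mod 7; (6|7)=-1, (5|7)=-1; (−1)^{-2·1·3}·(-1)^1·(-1)^-2 = -1.
v=∞: -2 < 0 and 30107 > 0  ⇒  (a,b)_∞ = +1.
v=17: a=17^0·(≡4), b=17^1·(≡10) mod 17; (4|17)=+1, (10|17)=-1; (−1)^{0·1·8}·(+1)^1·(-1)^0 = +1.
v=3: a=3^4·(≡1), b=3^2·(≡2) mod 3; (1|3)=+1, (2|3)=-1; (−1)^{4·2·1}·(+1)^2·(-1)^4 = +1.
v=5: a=5^2·(≡3), b=5^0·(≡3) mod 5; (3|5)=-1, (3|5)=-1; (−1)^{2·0·2}·(-1)^0·(-1)^2 = +1.
v=23: a=23^0·(≡20), b=23^1·(≡17) mod 23; (20|23)=-1, (17|23)=-1; (−1)^{0·1·11}·(-1)^1·(-1)^0 = -1.
v=2: v_2(a)=3, v_2(b)=-8; units ≡ 7, 3 (mod 8); ε·ε+αω+βω = 1·1+3·1+-8·0 ≡ 0  ⇒  (a,b)_2 = +1.
Ram(-2, 30107) = {7, 23}; no ℚ_7-point on the conic.

[7, 23]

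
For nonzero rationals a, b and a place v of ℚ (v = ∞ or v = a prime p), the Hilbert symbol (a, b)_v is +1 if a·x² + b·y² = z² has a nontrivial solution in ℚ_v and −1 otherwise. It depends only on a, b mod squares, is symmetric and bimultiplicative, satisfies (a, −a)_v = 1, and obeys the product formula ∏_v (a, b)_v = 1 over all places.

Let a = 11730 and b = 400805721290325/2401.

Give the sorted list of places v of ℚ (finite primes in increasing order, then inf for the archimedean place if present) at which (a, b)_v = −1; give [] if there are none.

Mod squares: a ≡ 11730, b ≡ 1173. Check v ∈ {∞, 2, 3, 5, 7, 13, 17, 23}.
v=5: a=5^1·(≡1), b=5^2·(≡3) mod 5; (1|5)=+1, (3|5)=-1; (−1)^{1·2·2}·(+1)^2·(-1)^1 = -1.
v=7: a=7^0·(≡5), b=7^-4·(≡1) mod 7; (5|7)=-1, (1|7)=+1; (−1)^{0·-4·3}·(-1)^-4·(+1)^0 = +1.
v=∞: 11730 > 0 and 1173 > 0  ⇒  (a,b)_∞ = +1.
v=13: a=13^0·(≡4), b=13^2·(≡10) mod 13; (4|13)=+1, (10|13)=+1; (−1)^{0·2·6}·(+1)^2·(+1)^0 = +1.
v=3: a=3^1·(≡1), b=3^1·(≡1) mod 3; (1|3)=+1, (1|3)=+1; (−1)^{1·1·1}·(+1)^1·(+1)^1 = -1.
v=23: a=23^1·(≡4), b=23^5·(≡21) mod 23; (4|23)=+1, (21|23)=-1; (−1)^{1·5·11}·(+1)^5·(-1)^1 = +1.
v=2: v_2(a)=1, v_2(b)=0; units ≡ 1, 5 (mod 8); ε·ε+αω+βω = 0·0+1·1+0·0 ≡ 1  ⇒  (a,b)_2 = -1.
v=17: a=17^1·(≡10), b=17^3·(≡9) mod 17; (10|17)=-1, (9|17)=+1; (−1)^{1·3·8}·(-1)^3·(+1)^1 = -1.
Ram(11730, 1173) = {2, 3, 5, 17}; no ℚ_2-point on the conic.

[2, 3, 5, 17]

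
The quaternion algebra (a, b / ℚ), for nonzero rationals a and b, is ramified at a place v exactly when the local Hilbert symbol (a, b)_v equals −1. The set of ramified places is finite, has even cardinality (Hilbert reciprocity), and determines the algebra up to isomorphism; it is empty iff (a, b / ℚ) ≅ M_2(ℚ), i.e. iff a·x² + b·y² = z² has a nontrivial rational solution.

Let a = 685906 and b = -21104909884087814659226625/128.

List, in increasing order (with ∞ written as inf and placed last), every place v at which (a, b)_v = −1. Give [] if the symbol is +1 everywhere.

(a, b) ≡ (685906, -1364930) mod (ℚ^×)²; places V = {2, 3, 5, 7, 13, 17, 23, 31, 37, 47, ∞}.
(a,b)_3: α=0, u≡1; β=2, v≡1 (mod 3); (1|3)=+1, (1|3)=+1; sign (−1)^0·+1^2·+1^0 = +1.
(a,b)_31: α=1, u≡23; β=3, v≡13 (mod 31); (23|31)=-1, (13|31)=-1; sign (−1)^1·-1^3·-1^1 = -1.
(a,b)_37: α=1, u≡1; β=3, v≡16 (mod 37); (1|37)=+1, (16|37)=+1; sign (−1)^0·+1^3·+1^1 = +1.
(a,b)_2: α=1, β=-7; u≡1, v≡7 (mod 8); ε(u)ε(v)=0·1, αω(v)=1·0, βω(u)=-7·0; sum ≡ 0  ⇒  +1.
(a,b)_13: α=1, u≡8; β=2, v≡5 (mod 13); (8|13)=-1, (5|13)=-1; sign (−1)^0·-1^2·-1^1 = -1.
(a,b)_17: α=0, u≡7; β=1, v≡4 (mod 17); (7|17)=-1, (4|17)=+1; sign (−1)^0·-1^1·+1^0 = -1.
(a,b)_47: α=0, u≡35; β=2, v≡33 (mod 47); (35|47)=-1, (33|47)=-1; sign (−1)^0·-1^2·-1^0 = +1.
(a,b)_∞: sgn(685906)=+, sgn(-1364930)=−, so +1.
(a,b)_23: α=1, u≡14; β=4, v≡21 (mod 23); (14|23)=-1, (21|23)=-1; sign (−1)^0·-1^4·-1^1 = -1.
(a,b)_7: α=0, u≡4; β=1, v≡4 (mod 7); (4|7)=+1, (4|7)=+1; sign (−1)^0·+1^1·+1^0 = +1.
(a,b)_5: α=0, u≡1; β=3, v≡4 (mod 5); (1|5)=+1, (4|5)=+1; sign (−1)^0·+1^3·+1^0 = +1.
Ram(685906, -1364930) = {13, 17, 23, 31}; no ℚ_13-point on the conic.

[13, 17, 23, 31]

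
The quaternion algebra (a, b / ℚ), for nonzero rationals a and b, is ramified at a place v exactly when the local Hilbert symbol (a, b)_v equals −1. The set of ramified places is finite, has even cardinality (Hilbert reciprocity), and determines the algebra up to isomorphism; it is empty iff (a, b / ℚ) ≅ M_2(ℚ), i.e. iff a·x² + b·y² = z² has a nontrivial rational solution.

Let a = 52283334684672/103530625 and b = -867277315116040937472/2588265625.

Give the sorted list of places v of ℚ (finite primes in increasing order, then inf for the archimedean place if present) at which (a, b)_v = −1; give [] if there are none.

Mod squares: a ≡ 287, b ≡ -38. Check v ∈ {∞, 2, 3, 5, 7, 11, 13, 19, 37, 41}.
v=19: a=19^2·(≡3), b=19^3·(≡17) mod 19; (3|19)=-1, (17|19)=+1; (−1)^{2·3·9}·(-1)^3·(+1)^2 = -1.
v=37: a=37^-2·(≡28), b=37^-2·(≡27) mod 37; (28|37)=+1, (27|37)=+1; (−1)^{-2·-2·18}·(+1)^-2·(+1)^-2 = +1.
v=11: a=11^-2·(≡3), b=11^-2·(≡7) mod 11; (3|11)=+1, (7|11)=-1; (−1)^{-2·-2·5}·(+1)^-2·(-1)^-2 = +1.
v=2: v_2(a)=12, v_2(b)=13; units ≡ 7, 5 (mod 8); ε·ε+αω+βω = 1·0+12·1+13·0 ≡ 0  ⇒  (a,b)_2 = +1.
v=5: a=5^-4·(≡3), b=5^-6·(≡2) mod 5; (3|5)=-1, (2|5)=-1; (−1)^{-4·-6·2}·(-1)^-6·(-1)^-4 = +1.
v=∞: 287 > 0 and -38 < 0  ⇒  (a,b)_∞ = +1.
v=3: a=3^6·(≡2), b=3^8·(≡1) mod 3; (2|3)=-1, (1|3)=+1; (−1)^{6·8·1}·(-1)^8·(+1)^6 = +1.
v=13: a=13^2·(≡12), b=13^4·(≡9) mod 13; (12|13)=+1, (9|13)=+1; (−1)^{2·4·6}·(+1)^4·(+1)^2 = +1.
v=7: a=7^1·(≡5), b=7^2·(≡4) mod 7; (5|7)=-1, (4|7)=+1; (−1)^{1·2·3}·(-1)^2·(+1)^1 = +1.
v=41: a=41^1·(≡11), b=41^2·(≡14) mod 41; (11|41)=-1, (14|41)=-1; (−1)^{1·2·20}·(-1)^2·(-1)^1 = -1.
Ram(287, -38) = {19, 41}; no ℚ_19-point on the conic.

[19, 41]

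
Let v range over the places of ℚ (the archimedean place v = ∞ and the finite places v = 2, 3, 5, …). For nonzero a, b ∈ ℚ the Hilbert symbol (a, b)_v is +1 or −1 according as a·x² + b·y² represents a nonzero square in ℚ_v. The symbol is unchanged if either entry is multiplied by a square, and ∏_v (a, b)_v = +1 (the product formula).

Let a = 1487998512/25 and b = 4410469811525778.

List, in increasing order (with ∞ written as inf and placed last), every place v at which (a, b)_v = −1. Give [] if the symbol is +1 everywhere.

Mod squares: a ≡ 1148147, b ≡ 6708338. Check v ∈ {∞, 2, 3, 5, 7, 11, 13, 29, 31, 37, 41}.
v=11: a=11^1·(≡5), b=11^2·(≡10) mod 11; (5|11)=+1, (10|11)=-1; (−1)^{1·2·5}·(+1)^2·(-1)^1 = -1.
v=37: a=37^1·(≡1), b=37^2·(≡9) mod 37; (1|37)=+1, (9|37)=+1; (−1)^{1·2·18}·(+1)^2·(+1)^1 = +1.
v=∞: 1148147 > 0 and 6708338 > 0  ⇒  (a,b)_∞ = +1.
v=2: v_2(a)=4, v_2(b)=1; units ≡ 3, 1 (mod 8); ε·ε+αω+βω = 1·0+4·0+1·1 ≡ 1  ⇒  (a,b)_2 = -1.
v=41: a=41^0·(≡24), b=41^1·(≡34) mod 41; (24|41)=-1, (34|41)=-1; (−1)^{0·1·20}·(-1)^1·(-1)^0 = -1.
v=31: a=31^1·(≡23), b=31^1·(≡9) mod 31; (23|31)=-1, (9|31)=+1; (−1)^{1·1·15}·(-1)^1·(+1)^1 = +1.
v=3: a=3^4·(≡2), b=3^4·(≡2) mod 3; (2|3)=-1, (2|3)=-1; (−1)^{4·4·1}·(-1)^4·(-1)^4 = +1.
v=13: a=13^1·(≡1), b=13^1·(≡9) mod 13; (1|13)=+1, (9|13)=+1; (−1)^{1·1·6}·(+1)^1·(+1)^1 = +1.
v=7: a=7^1·(≡1), b=7^3·(≡3) mod 7; (1|7)=+1, (3|7)=-1; (−1)^{1·3·3}·(+1)^3·(-1)^1 = +1.
v=5: a=5^-2·(≡2), b=5^0·(≡3) mod 5; (2|5)=-1, (3|5)=-1; (−1)^{-2·0·2}·(-1)^0·(-1)^-2 = +1.
v=29: a=29^0·(≡18), b=29^1·(≡15) mod 29; (18|29)=-1, (15|29)=-1; (−1)^{0·1·14}·(-1)^1·(-1)^0 = -1.
|Ram(1148147, 6708338)| = 4, even; anisotropic at {2, 11, 29, 41}.

[2, 11, 29, 41]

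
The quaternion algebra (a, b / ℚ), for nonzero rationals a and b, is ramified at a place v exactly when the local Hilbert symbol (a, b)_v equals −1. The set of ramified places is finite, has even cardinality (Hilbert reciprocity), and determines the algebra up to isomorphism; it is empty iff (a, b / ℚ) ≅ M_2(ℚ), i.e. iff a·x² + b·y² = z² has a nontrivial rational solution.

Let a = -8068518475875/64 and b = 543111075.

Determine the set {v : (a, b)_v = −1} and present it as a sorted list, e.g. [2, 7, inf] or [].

Mod squares: a ≡ -3315, b ≡ 3. Check v ∈ {∞, 2, 3, 5, 11, 13, 17, 23}.
v=∞: -3315 < 0 and 3 > 0  ⇒  (a,b)_∞ = +1.
v=17: a=17^1·(≡2), b=17^0·(≡5) mod 17; (2|17)=+1, (5|17)=-1; (−1)^{1·0·8}·(+1)^0·(-1)^1 = -1.
v=3: a=3^3·(≡2), b=3^5·(≡1) mod 3; (2|3)=-1, (1|3)=+1; (−1)^{3·5·1}·(-1)^5·(+1)^3 = +1.
v=2: v_2(a)=-6, v_2(b)=0; units ≡ 5, 3 (mod 8); ε·ε+αω+βω = 0·1+-6·1+0·1 ≡ 0  ⇒  (a,b)_2 = +1.
v=5: a=5^3·(≡2), b=5^2·(≡3) mod 5; (2|5)=-1, (3|5)=-1; (−1)^{3·2·2}·(-1)^2·(-1)^3 = -1.
v=23: a=23^2·(≡17), b=23^2·(≡1) mod 23; (17|23)=-1, (1|23)=+1; (−1)^{2·2·11}·(-1)^2·(+1)^2 = +1.
v=13: a=13^3·(≡8), b=13^2·(≡10) mod 13; (8|13)=-1, (10|13)=+1; (−1)^{3·2·6}·(-1)^2·(+1)^3 = +1.
v=11: a=11^2·(≡7), b=11^0·(≡1) mod 11; (7|11)=-1, (1|11)=+1; (−1)^{2·0·5}·(-1)^0·(+1)^2 = +1.
(-3315, 3 / ℚ) ramifies at {5, 17}: a division algebra.

[5, 17]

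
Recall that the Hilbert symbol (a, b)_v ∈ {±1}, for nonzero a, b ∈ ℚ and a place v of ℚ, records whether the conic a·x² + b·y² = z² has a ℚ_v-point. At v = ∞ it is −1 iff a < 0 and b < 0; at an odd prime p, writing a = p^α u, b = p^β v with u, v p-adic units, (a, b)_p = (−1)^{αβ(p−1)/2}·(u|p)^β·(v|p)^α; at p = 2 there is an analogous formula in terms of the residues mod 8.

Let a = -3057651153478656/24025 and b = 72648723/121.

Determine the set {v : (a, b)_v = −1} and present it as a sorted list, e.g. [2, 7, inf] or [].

Mod squares: a ≡ -4921, b ≡ 3. Check v ∈ {∞, 2, 3, 5, 7, 11, 17, 19, 23, 31, 37}.
v=31: a=31^-2·(≡25), b=31^0·(≡29) mod 31; (25|31)=+1, (29|31)=-1; (−1)^{-2·0·15}·(+1)^0·(-1)^-2 = +1.
v=19: a=19^1·(≡7), b=19^2·(≡2) mod 19; (7|19)=+1, (2|19)=-1; (−1)^{1·2·9}·(+1)^2·(-1)^1 = -1.
v=17: a=17^2·(≡8), b=17^0·(≡11) mod 17; (8|17)=+1, (11|17)=-1; (−1)^{2·0·8}·(+1)^0·(-1)^2 = +1.
v=11: a=11^0·(≡2), b=11^-2·(≡4) mod 11; (2|11)=-1, (4|11)=+1; (−1)^{0·-2·5}·(-1)^-2·(+1)^0 = +1.
v=5: a=5^-2·(≡4), b=5^0·(≡3) mod 5; (4|5)=+1, (3|5)=-1; (−1)^{-2·0·2}·(+1)^0·(-1)^-2 = +1.
v=2: v_2(a)=10, v_2(b)=0; units ≡ 7, 3 (mod 8); ε·ε+αω+βω = 1·1+10·1+0·0 ≡ 1  ⇒  (a,b)_2 = -1.
v=7: a=7^3·(≡4), b=7^2·(≡3) mod 7; (4|7)=+1, (3|7)=-1; (−1)^{3·2·3}·(+1)^2·(-1)^3 = -1.
v=∞: -4921 < 0 and 3 > 0  ⇒  (a,b)_∞ = +1.
v=37: a=37^1·(≡6), b=37^2·(≡12) mod 37; (6|37)=-1, (12|37)=+1; (−1)^{1·2·18}·(-1)^2·(+1)^1 = +1.
v=23: a=23^2·(≡18), b=23^0·(≡12) mod 23; (18|23)=+1, (12|23)=+1; (−1)^{2·0·11}·(+1)^0·(+1)^2 = +1.
v=3: a=3^4·(≡2), b=3^1·(≡1) mod 3; (2|3)=-1, (1|3)=+1; (−1)^{4·1·1}·(-1)^1·(+1)^4 = -1.
|Ram(-4921, 3)| = 4, even; anisotropic at {2, 3, 7, 19}.

[2, 3, 7, 19]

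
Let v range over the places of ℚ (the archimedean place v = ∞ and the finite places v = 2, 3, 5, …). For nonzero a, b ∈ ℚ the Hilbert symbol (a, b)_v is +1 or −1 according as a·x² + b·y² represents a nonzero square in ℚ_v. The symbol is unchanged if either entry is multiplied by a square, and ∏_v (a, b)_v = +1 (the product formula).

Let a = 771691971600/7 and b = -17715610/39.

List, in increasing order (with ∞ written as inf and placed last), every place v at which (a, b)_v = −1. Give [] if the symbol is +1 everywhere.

Mod squares: a ≡ 7, b ≡ -390. Check v ∈ {∞, 2, 3, 5, 7, 11, 13}.
v=2: v_2(a)=4, v_2(b)=1; units ≡ 7, 5 (mod 8); ε·ε+αω+βω = 1·0+4·1+1·0 ≡ 0  ⇒  (a,b)_2 = +1.
v=3: a=3^2·(≡1), b=3^-1·(≡2) mod 3; (1|3)=+1, (2|3)=-1; (−1)^{2·-1·1}·(+1)^-1·(-1)^2 = +1.
v=11: a=11^8·(≡2), b=11^6·(≡2) mod 11; (2|11)=-1, (2|11)=-1; (−1)^{8·6·5}·(-1)^6·(-1)^8 = +1.
v=∞: 7 > 0 and -390 < 0  ⇒  (a,b)_∞ = +1.
v=5: a=5^2·(≡2), b=5^1·(≡2) mod 5; (2|5)=-1, (2|5)=-1; (−1)^{2·1·2}·(-1)^1·(-1)^2 = -1.
v=13: a=13^0·(≡8), b=13^-1·(≡12) mod 13; (8|13)=-1, (12|13)=+1; (−1)^{0·-1·6}·(-1)^-1·(+1)^0 = -1.
v=7: a=7^-1·(≡4), b=7^0·(≡1) mod 7; (4|7)=+1, (1|7)=+1; (−1)^{-1·0·3}·(+1)^0·(+1)^-1 = +1.
(7, -390 / ℚ) ramifies at {5, 13}: a division algebra.

[5, 13]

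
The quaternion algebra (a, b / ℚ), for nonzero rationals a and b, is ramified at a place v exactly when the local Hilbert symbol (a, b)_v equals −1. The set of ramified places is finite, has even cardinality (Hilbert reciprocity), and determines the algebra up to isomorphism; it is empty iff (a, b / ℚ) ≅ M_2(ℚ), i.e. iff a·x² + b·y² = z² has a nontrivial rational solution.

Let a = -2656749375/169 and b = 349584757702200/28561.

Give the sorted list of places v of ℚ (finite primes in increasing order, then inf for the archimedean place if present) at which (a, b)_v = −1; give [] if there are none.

(a, b) ≡ (-119, 782) mod (ℚ^×)²; places V = {2, 3, 5, 7, 13, 17, 19, 23, ∞}.
(a,b)_3: α=6, u≡1; β=4, v≡2 (mod 3); (1|3)=+1, (2|3)=-1; sign (−1)^0·+1^4·-1^6 = +1.
(a,b)_23: α=0, u≡19; β=3, v≡5 (mod 23); (19|23)=-1, (5|23)=-1; sign (−1)^0·-1^3·-1^0 = -1.
(a,b)_5: α=4, u≡4; β=2, v≡3 (mod 5); (4|5)=+1, (3|5)=-1; sign (−1)^0·+1^2·-1^4 = +1.
(a,b)_∞: sgn(-119)=−, sgn(782)=+, so +1.
(a,b)_13: α=-2, u≡6; β=-4, v≡7 (mod 13); (6|13)=-1, (7|13)=-1; sign (−1)^0·-1^-4·-1^-2 = +1.
(a,b)_17: α=1, u≡7; β=3, v≡3 (mod 17); (7|17)=-1, (3|17)=-1; sign (−1)^0·-1^3·-1^1 = +1.
(a,b)_2: α=0, β=3; u≡1, v≡7 (mod 8); ε(u)ε(v)=0·1, αω(v)=0·0, βω(u)=3·0; sum ≡ 0  ⇒  +1.
(a,b)_7: α=3, u≡1; β=0, v≡6 (mod 7); (1|7)=+1, (6|7)=-1; sign (−1)^0·+1^0·-1^3 = -1.
(a,b)_19: α=0, u≡14; β=2, v≡3 (mod 19); (14|19)=-1, (3|19)=-1; sign (−1)^0·-1^2·-1^0 = +1.
(-119, 782 / ℚ) ramifies at {7, 23}: a division algebra.

[7, 23]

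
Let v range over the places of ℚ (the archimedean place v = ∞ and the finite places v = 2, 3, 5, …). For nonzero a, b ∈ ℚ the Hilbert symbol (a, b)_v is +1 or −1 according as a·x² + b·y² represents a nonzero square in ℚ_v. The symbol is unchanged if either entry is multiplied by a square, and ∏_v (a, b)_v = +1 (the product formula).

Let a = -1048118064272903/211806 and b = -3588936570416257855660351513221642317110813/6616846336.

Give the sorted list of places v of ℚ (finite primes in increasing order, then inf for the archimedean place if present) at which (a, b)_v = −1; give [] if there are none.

(a, b) ≡ (-2063698, -4614973) mod (ℚ^×)²; places V = {2, 3, 7, 11, 13, 17, 23, 29, 31, 37, 41, 43, 53, ∞}.
(a,b)_13: α=1, u≡12; β=4, v≡9 (mod 13); (12|13)=+1, (9|13)=+1; sign (−1)^0·+1^4·+1^1 = +1.
(a,b)_7: α=-1, u≡5; β=0, v≡1 (mod 7); (5|7)=-1, (1|7)=+1; sign (−1)^0·-1^0·+1^-1 = +1.
(a,b)_11: α=0, u≡3; β=5, v≡2 (mod 11); (3|11)=+1, (2|11)=-1; sign (−1)^0·+1^5·-1^0 = +1.
(a,b)_29: α=1, u≡1; β=3, v≡15 (mod 29); (1|29)=+1, (15|29)=-1; sign (−1)^0·+1^3·-1^1 = -1.
(a,b)_∞: sgn(-2063698)=−, sgn(-4614973)=−, so -1.
(a,b)_3: α=-2, u≡2; β=0, v≡2 (mod 3); (2|3)=-1, (2|3)=-1; sign (−1)^0·-1^0·-1^-2 = +1.
(a,b)_2: α=-1, β=-12; u≡7, v≡3 (mod 8); ε(u)ε(v)=1·1, αω(v)=-1·1, βω(u)=-12·0; sum ≡ 0  ⇒  +1.
(a,b)_43: α=2, u≡40; β=2, v≡7 (mod 43); (40|43)=+1, (7|43)=-1; sign (−1)^0·+1^2·-1^2 = +1.
(a,b)_41: α=-2, u≡36; β=-2, v≡28 (mod 41); (36|41)=+1, (28|41)=-1; sign (−1)^0·+1^-2·-1^-2 = +1.
(a,b)_23: α=1, u≡7; β=5, v≡9 (mod 23); (7|23)=-1, (9|23)=+1; sign (−1)^1·-1^5·+1^1 = +1.
(a,b)_17: α=1, u≡14; β=3, v≡2 (mod 17); (14|17)=-1, (2|17)=+1; sign (−1)^0·-1^3·+1^1 = -1.
(a,b)_53: α=2, u≡11; β=4, v≡48 (mod 53); (11|53)=+1, (48|53)=-1; sign (−1)^0·+1^4·-1^2 = +1.
(a,b)_31: α=0, u≡12; β=-2, v≡9 (mod 31); (12|31)=-1, (9|31)=+1; sign (−1)^0·-1^-2·+1^0 = +1.
(a,b)_37: α=2, u≡31; β=5, v≡13 (mod 37); (31|37)=-1, (13|37)=-1; sign (−1)^0·-1^5·-1^2 = -1.
|Ram(-2063698, -4614973)| = 4, even; anisotropic at {17, 29, 37, ∞}.

[17, 29, 37, inf]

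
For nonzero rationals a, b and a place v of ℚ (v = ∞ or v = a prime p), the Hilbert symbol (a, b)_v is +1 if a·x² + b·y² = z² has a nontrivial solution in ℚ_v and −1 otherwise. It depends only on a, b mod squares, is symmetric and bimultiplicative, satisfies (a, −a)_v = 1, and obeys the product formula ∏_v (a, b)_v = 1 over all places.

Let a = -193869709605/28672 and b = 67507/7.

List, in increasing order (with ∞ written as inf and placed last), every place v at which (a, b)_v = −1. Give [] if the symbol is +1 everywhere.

[]

Mod squares: a ≡ -35, b ≡ 1309. Check v ∈ {∞, 2, 3, 5, 7, 11, 13, 17, 19}.
v=5: a=5^1·(≡2), b=5^0·(≡1) mod 5; (2|5)=-1, (1|5)=+1; (−1)^{1·0·2}·(-1)^0·(+1)^1 = +1.
v=13: a=13^2·(≡12), b=13^0·(≡9) mod 13; (12|13)=+1, (9|13)=+1; (−1)^{2·0·6}·(+1)^0·(+1)^2 = +1.
v=3: a=3^8·(≡1), b=3^0·(≡1) mod 3; (1|3)=+1, (1|3)=+1; (−1)^{8·0·1}·(+1)^0·(+1)^8 = +1.
v=19: a=19^0·(≡8), b=19^2·(≡5) mod 19; (8|19)=-1, (5|19)=+1; (−1)^{0·2·9}·(-1)^2·(+1)^0 = +1.
v=7: a=7^-1·(≡2), b=7^-1·(≡6) mod 7; (2|7)=+1, (6|7)=-1; (−1)^{-1·-1·3}·(+1)^-1·(-1)^-1 = +1.
v=11: a=11^2·(≡5), b=11^1·(≡3) mod 11; (5|11)=+1, (3|11)=+1; (−1)^{2·1·5}·(+1)^1·(+1)^2 = +1.
v=∞: -35 < 0 and 1309 > 0  ⇒  (a,b)_∞ = +1.
v=17: a=17^2·(≡16), b=17^1·(≡16) mod 17; (16|17)=+1, (16|17)=+1; (−1)^{2·1·8}·(+1)^1·(+1)^2 = +1.
v=2: v_2(a)=-12, v_2(b)=0; units ≡ 5, 5 (mod 8); ε·ε+αω+βω = 0·0+-12·1+0·1 ≡ 0  ⇒  (a,b)_2 = +1.
Every local symbol is +1, so the conic -35·x² + 1309·y² = z² has ℚ_v-points for all v and hence a ℚ-point; (a, b / ℚ) ≅ M_2(ℚ).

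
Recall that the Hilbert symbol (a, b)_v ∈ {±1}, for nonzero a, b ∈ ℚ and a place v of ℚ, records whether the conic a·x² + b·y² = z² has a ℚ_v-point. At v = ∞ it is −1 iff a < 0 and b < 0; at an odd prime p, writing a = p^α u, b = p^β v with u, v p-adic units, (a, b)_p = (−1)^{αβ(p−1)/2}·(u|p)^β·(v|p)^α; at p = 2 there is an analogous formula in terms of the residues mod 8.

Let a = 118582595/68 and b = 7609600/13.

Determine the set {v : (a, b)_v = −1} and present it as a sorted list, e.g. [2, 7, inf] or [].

[5, 29]

(a, b) ≡ (2097715, 15457) mod (ℚ^×)²; places V = {2, 5, 13, 17, 23, 29, 31, 37, 41, ∞}.
(a,b)_17: α=-1, u≡16; β=0, v≡2 (mod 17); (16|17)=+1, (2|17)=+1; sign (−1)^0·+1^0·+1^-1 = +1.
(a,b)_∞: sgn(2097715)=+, sgn(15457)=+, so +1.
(a,b)_5: α=1, u≡3; β=2, v≡3 (mod 5); (3|5)=-1, (3|5)=-1; sign (−1)^0·-1^2·-1^1 = -1.
(a,b)_31: α=2, u≡18; β=0, v≡19 (mod 31); (18|31)=+1, (19|31)=+1; sign (−1)^0·+1^0·+1^2 = +1.
(a,b)_41: α=0, u≡31; β=1, v≡31 (mod 41); (31|41)=+1, (31|41)=+1; sign (−1)^0·+1^1·+1^0 = +1.
(a,b)_13: α=0, u≡9; β=-1, v≡11 (mod 13); (9|13)=+1, (11|13)=-1; sign (−1)^0·+1^-1·-1^0 = +1.
(a,b)_23: α=1, u≡7; β=0, v≡18 (mod 23); (7|23)=-1, (18|23)=+1; sign (−1)^0·-1^0·+1^1 = +1.
(a,b)_29: α=1, u≡20; β=1, v≡14 (mod 29); (20|29)=+1, (14|29)=-1; sign (−1)^0·+1^1·-1^1 = -1.
(a,b)_37: α=1, u≡7; β=0, v≡11 (mod 37); (7|37)=+1, (11|37)=+1; sign (−1)^0·+1^0·+1^1 = +1.
(a,b)_2: α=-2, β=8; u≡3, v≡1 (mod 8); ε(u)ε(v)=1·0, αω(v)=-2·0, βω(u)=8·1; sum ≡ 0  ⇒  +1.
|Ram(2097715, 15457)| = 2, even; anisotropic at {5, 29}.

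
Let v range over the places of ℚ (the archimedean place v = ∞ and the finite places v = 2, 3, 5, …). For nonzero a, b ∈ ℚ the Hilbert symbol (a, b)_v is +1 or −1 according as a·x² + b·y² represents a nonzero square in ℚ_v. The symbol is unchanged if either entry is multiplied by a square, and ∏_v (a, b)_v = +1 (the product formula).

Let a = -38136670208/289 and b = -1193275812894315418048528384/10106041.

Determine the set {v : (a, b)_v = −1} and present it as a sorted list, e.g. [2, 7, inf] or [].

[2, 13, 31, inf]

Mod squares: a ≡ -760058, b ≡ -4186. Check v ∈ {∞, 2, 7, 11, 13, 17, 23, 31, 41}.
v=∞: -760058 < 0 and -4186 < 0  ⇒  (a,b)_∞ = -1.
v=41: a=41^1·(≡24), b=41^2·(≡5) mod 41; (24|41)=-1, (5|41)=+1; (−1)^{1·2·20}·(-1)^2·(+1)^1 = +1.
v=11: a=11^0·(≡4), b=11^-2·(≡5) mod 11; (4|11)=+1, (5|11)=+1; (−1)^{0·-2·5}·(+1)^-2·(+1)^0 = +1.
v=17: a=17^-2·(≡6), b=17^-4·(≡15) mod 17; (6|17)=-1, (15|17)=+1; (−1)^{-2·-4·8}·(-1)^-4·(+1)^-2 = +1.
v=31: a=31^1·(≡24), b=31^2·(≡29) mod 31; (24|31)=-1, (29|31)=-1; (−1)^{1·2·15}·(-1)^2·(-1)^1 = -1.
v=13: a=13^1·(≡11), b=13^3·(≡3) mod 13; (11|13)=-1, (3|13)=+1; (−1)^{1·3·6}·(-1)^3·(+1)^1 = -1.
v=2: v_2(a)=11, v_2(b)=25; units ≡ 3, 3 (mod 8); ε·ε+αω+βω = 1·1+11·1+25·1 ≡ 1  ⇒  (a,b)_2 = -1.
v=23: a=23^1·(≡5), b=23^3·(≡8) mod 23; (5|23)=-1, (8|23)=+1; (−1)^{1·3·11}·(-1)^3·(+1)^1 = +1.
v=7: a=7^2·(≡2), b=7^7·(≡4) mod 7; (2|7)=+1, (4|7)=+1; (−1)^{2·7·3}·(+1)^7·(+1)^2 = +1.
Ram(-760058, -4186) = {2, 13, 31, ∞}; no ℚ_2-point on the conic.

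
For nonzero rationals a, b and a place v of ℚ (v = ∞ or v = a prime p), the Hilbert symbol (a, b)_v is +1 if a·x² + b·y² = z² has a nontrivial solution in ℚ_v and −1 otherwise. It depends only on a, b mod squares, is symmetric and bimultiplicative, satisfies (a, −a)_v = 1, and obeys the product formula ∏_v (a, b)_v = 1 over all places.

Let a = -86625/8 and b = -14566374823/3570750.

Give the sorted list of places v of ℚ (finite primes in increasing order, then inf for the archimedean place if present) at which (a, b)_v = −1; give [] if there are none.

[2, 5, 11, inf]

Mod squares: a ≡ -770, b ≡ -210. Check v ∈ {∞, 2, 3, 5, 7, 11, 13, 23, 29}.
v=5: a=5^3·(≡4), b=5^-3·(≡2) mod 5; (4|5)=+1, (2|5)=-1; (−1)^{3·-3·2}·(+1)^-3·(-1)^3 = -1.
v=23: a=23^0·(≡2), b=23^-2·(≡22) mod 23; (2|23)=+1, (22|23)=-1; (−1)^{0·-2·11}·(+1)^-2·(-1)^0 = +1.
v=11: a=11^1·(≡7), b=11^4·(≡2) mod 11; (7|11)=-1, (2|11)=-1; (−1)^{1·4·5}·(-1)^4·(-1)^1 = -1.
v=∞: -770 < 0 and -210 < 0  ⇒  (a,b)_∞ = -1.
v=3: a=3^2·(≡1), b=3^-3·(≡2) mod 3; (1|3)=+1, (2|3)=-1; (−1)^{2·-3·1}·(+1)^-3·(-1)^2 = +1.
v=13: a=13^0·(≡9), b=13^2·(≡6) mod 13; (9|13)=+1, (6|13)=-1; (−1)^{0·2·6}·(+1)^2·(-1)^0 = +1.
v=2: v_2(a)=-3, v_2(b)=-1; units ≡ 7, 7 (mod 8); ε·ε+αω+βω = 1·1+-3·0+-1·0 ≡ 1  ⇒  (a,b)_2 = -1.
v=7: a=7^1·(≡1), b=7^1·(≡3) mod 7; (1|7)=+1, (3|7)=-1; (−1)^{1·1·3}·(+1)^1·(-1)^1 = +1.
v=29: a=29^0·(≡7), b=29^2·(≡7) mod 29; (7|29)=+1, (7|29)=+1; (−1)^{0·2·14}·(+1)^2·(+1)^0 = +1.
(-770, -210 / ℚ) ramifies at {2, 5, 11, ∞}: a division algebra.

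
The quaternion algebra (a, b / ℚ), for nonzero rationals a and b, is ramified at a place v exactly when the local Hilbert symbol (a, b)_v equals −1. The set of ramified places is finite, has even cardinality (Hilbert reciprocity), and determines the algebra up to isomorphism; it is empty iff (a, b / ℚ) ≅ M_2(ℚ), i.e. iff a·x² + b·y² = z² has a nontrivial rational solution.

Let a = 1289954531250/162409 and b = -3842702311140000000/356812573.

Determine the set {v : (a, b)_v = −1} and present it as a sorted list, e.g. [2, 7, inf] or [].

[2, 5, 13, 17]

Mod squares: a ≡ 210, b ≡ -23205. Check v ∈ {∞, 2, 3, 5, 7, 11, 13, 17, 19, 31, 37}.
v=17: a=17^0·(≡6), b=17^1·(≡6) mod 17; (6|17)=-1, (6|17)=-1; (−1)^{0·1·8}·(-1)^1·(-1)^0 = -1.
v=5: a=5^7·(≡2), b=5^7·(≡1) mod 5; (2|5)=-1, (1|5)=+1; (−1)^{7·7·2}·(-1)^7·(+1)^7 = -1.
v=2: v_2(a)=1, v_2(b)=8; units ≡ 1, 3 (mod 8); ε·ε+αω+βω = 0·1+1·1+8·0 ≡ 1  ⇒  (a,b)_2 = -1.
v=11: a=11^2·(≡4), b=11^2·(≡5) mod 11; (4|11)=+1, (5|11)=+1; (−1)^{2·2·5}·(+1)^2·(+1)^2 = +1.
v=31: a=31^-2·(≡22), b=31^-2·(≡10) mod 31; (22|31)=-1, (10|31)=+1; (−1)^{-2·-2·15}·(-1)^-2·(+1)^-2 = +1.
v=∞: 210 > 0 and -23205 < 0  ⇒  (a,b)_∞ = +1.
v=19: a=19^2·(≡5), b=19^2·(≡18) mod 19; (5|19)=+1, (18|19)=-1; (−1)^{2·2·9}·(+1)^2·(-1)^2 = +1.
v=7: a=7^1·(≡2), b=7^1·(≡6) mod 7; (2|7)=+1, (6|7)=-1; (−1)^{1·1·3}·(+1)^1·(-1)^1 = +1.
v=3: a=3^3·(≡1), b=3^3·(≡2) mod 3; (1|3)=+1, (2|3)=-1; (−1)^{3·3·1}·(+1)^3·(-1)^3 = +1.
v=13: a=13^-2·(≡5), b=13^-5·(≡4) mod 13; (5|13)=-1, (4|13)=+1; (−1)^{-2·-5·6}·(-1)^-5·(+1)^-2 = -1.
v=37: a=37^0·(≡4), b=37^2·(≡2) mod 37; (4|37)=+1, (2|37)=-1; (−1)^{0·2·18}·(+1)^2·(-1)^0 = +1.
|Ram(210, -23205)| = 4, even; anisotropic at {2, 5, 13, 17}.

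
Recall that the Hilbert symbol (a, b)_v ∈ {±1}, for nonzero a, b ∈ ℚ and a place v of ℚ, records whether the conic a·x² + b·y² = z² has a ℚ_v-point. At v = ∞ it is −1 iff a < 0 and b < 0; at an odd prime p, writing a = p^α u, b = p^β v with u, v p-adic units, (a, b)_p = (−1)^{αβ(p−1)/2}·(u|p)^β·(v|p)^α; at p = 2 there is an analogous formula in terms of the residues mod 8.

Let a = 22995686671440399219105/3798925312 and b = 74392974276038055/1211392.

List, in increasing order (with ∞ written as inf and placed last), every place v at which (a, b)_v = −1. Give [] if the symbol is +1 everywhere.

[3, 29]

Mod squares: a ≡ 569415, b ≡ 665. Check v ∈ {∞, 2, 3, 5, 7, 11, 13, 17, 19, 29}.
v=19: a=19^6·(≡6), b=19^5·(≡5) mod 19; (6|19)=+1, (5|19)=+1; (−1)^{6·5·9}·(+1)^5·(+1)^6 = +1.
v=29: a=29^3·(≡15), b=29^2·(≡11) mod 29; (15|29)=-1, (11|29)=-1; (−1)^{3·2·14}·(-1)^2·(-1)^3 = -1.
v=11: a=11^3·(≡2), b=11^2·(≡5) mod 11; (2|11)=-1, (5|11)=+1; (−1)^{3·2·5}·(-1)^2·(+1)^3 = +1.
v=7: a=7^-3·(≡6), b=7^-1·(≡4) mod 7; (6|7)=-1, (4|7)=+1; (−1)^{-3·-1·3}·(-1)^-1·(+1)^-3 = +1.
v=2: v_2(a)=-16, v_2(b)=-10; units ≡ 7, 1 (mod 8); ε·ε+αω+βω = 1·0+-16·0+-10·0 ≡ 0  ⇒  (a,b)_2 = +1.
v=3: a=3^11·(≡1), b=3^10·(≡2) mod 3; (1|3)=+1, (2|3)=-1; (−1)^{11·10·1}·(+1)^10·(-1)^11 = -1.
v=13: a=13^-2·(≡5), b=13^-2·(≡8) mod 13; (5|13)=-1, (8|13)=-1; (−1)^{-2·-2·6}·(-1)^-2·(-1)^-2 = +1.
v=17: a=17^1·(≡11), b=17^0·(≡2) mod 17; (11|17)=-1, (2|17)=+1; (−1)^{1·0·8}·(-1)^0·(+1)^1 = +1.
v=5: a=5^1·(≡3), b=5^1·(≡3) mod 5; (3|5)=-1, (3|5)=-1; (−1)^{1·1·2}·(-1)^1·(-1)^1 = +1.
v=∞: 569415 > 0 and 665 > 0  ⇒  (a,b)_∞ = +1.
Ram(569415, 665) = {3, 29}; no ℚ_3-point on the conic.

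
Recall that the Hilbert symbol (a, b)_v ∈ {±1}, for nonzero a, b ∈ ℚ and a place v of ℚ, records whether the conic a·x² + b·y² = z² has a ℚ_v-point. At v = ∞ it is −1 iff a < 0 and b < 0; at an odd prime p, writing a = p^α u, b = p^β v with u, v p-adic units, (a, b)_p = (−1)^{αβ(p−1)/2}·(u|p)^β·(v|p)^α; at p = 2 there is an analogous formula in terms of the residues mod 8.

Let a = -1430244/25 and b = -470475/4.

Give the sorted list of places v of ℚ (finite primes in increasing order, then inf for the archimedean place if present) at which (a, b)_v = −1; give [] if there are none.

(a, b) ≡ (-39729, -2091) mod (ℚ^×)²; places V = {2, 3, 5, 17, 19, 41, ∞}.
(a,b)_19: α=1, u≡13; β=0, v≡15 (mod 19); (13|19)=-1, (15|19)=-1; sign (−1)^0·-1^0·-1^1 = -1.
(a,b)_3: α=3, u≡2; β=3, v≡2 (mod 3); (2|3)=-1, (2|3)=-1; sign (−1)^1·-1^3·-1^3 = -1.
(a,b)_41: α=1, u≡38; β=1, v≡32 (mod 41); (38|41)=-1, (32|41)=+1; sign (−1)^0·-1^1·+1^1 = -1.
(a,b)_5: α=-2, u≡1; β=2, v≡4 (mod 5); (1|5)=+1, (4|5)=+1; sign (−1)^0·+1^2·+1^-2 = +1.
(a,b)_17: α=1, u≡15; β=1, v≡13 (mod 17); (15|17)=+1, (13|17)=+1; sign (−1)^0·+1^1·+1^1 = +1.
(a,b)_∞: sgn(-39729)=−, sgn(-2091)=−, so -1.
(a,b)_2: α=2, β=-2; u≡7, v≡5 (mod 8); ε(u)ε(v)=1·0, αω(v)=2·1, βω(u)=-2·0; sum ≡ 0  ⇒  +1.
(-39729, -2091 / ℚ) ramifies at {3, 19, 41, ∞}: a division algebra.

[3, 19, 41, inf]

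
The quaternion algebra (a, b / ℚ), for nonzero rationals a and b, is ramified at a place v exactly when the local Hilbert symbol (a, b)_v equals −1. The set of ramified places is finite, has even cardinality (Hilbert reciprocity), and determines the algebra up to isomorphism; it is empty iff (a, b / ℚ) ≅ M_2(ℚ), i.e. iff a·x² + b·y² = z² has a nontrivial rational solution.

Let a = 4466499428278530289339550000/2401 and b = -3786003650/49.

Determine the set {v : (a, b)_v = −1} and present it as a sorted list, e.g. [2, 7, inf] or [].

[11, 19]

Mod squares: a ≡ 1595, b ≡ -157586. Check v ∈ {∞, 2, 5, 7, 11, 13, 17, 19, 29, 31}.
v=7: a=7^-4·(≡3), b=7^-2·(≡5) mod 7; (3|7)=-1, (5|7)=-1; (−1)^{-4·-2·3}·(-1)^-2·(-1)^-4 = +1.
v=11: a=11^3·(≡6), b=11^1·(≡8) mod 11; (6|11)=-1, (8|11)=-1; (−1)^{3·1·5}·(-1)^1·(-1)^3 = -1.
v=5: a=5^5·(≡1), b=5^2·(≡1) mod 5; (1|5)=+1, (1|5)=+1; (−1)^{5·2·2}·(+1)^2·(+1)^5 = +1.
v=17: a=17^2·(≡3), b=17^0·(≡9) mod 17; (3|17)=-1, (9|17)=+1; (−1)^{2·0·8}·(-1)^0·(+1)^2 = +1.
v=31: a=31^4·(≡16), b=31^2·(≡25) mod 31; (16|31)=+1, (25|31)=+1; (−1)^{4·2·15}·(+1)^2·(+1)^4 = +1.
v=29: a=29^3·(≡11), b=29^1·(≡3) mod 29; (11|29)=-1, (3|29)=-1; (−1)^{3·1·14}·(-1)^1·(-1)^3 = +1.
v=13: a=13^4·(≡3), b=13^1·(≡2) mod 13; (3|13)=+1, (2|13)=-1; (−1)^{4·1·6}·(+1)^1·(-1)^4 = +1.
v=19: a=19^2·(≡3), b=19^1·(≡16) mod 19; (3|19)=-1, (16|19)=+1; (−1)^{2·1·9}·(-1)^1·(+1)^2 = -1.
v=2: v_2(a)=4, v_2(b)=1; units ≡ 3, 7 (mod 8); ε·ε+αω+βω = 1·1+4·0+1·1 ≡ 0  ⇒  (a,b)_2 = +1.
v=∞: 1595 > 0 and -157586 < 0  ⇒  (a,b)_∞ = +1.
Ram(1595, -157586) = {11, 19}; no ℚ_11-point on the conic.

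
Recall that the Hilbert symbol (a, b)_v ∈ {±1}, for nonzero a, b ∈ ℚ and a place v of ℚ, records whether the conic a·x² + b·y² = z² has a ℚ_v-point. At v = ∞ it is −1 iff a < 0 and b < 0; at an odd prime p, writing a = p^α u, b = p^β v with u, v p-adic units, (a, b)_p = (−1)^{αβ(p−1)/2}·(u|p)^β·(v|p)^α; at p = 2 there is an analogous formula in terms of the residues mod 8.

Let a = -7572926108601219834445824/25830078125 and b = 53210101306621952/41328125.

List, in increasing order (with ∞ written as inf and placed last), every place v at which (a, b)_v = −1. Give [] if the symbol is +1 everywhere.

Mod squares: a ≡ -770, b ≡ 34510. Check v ∈ {∞, 2, 3, 5, 7, 11, 17, 23, 29}.
v=3: a=3^8·(≡1), b=3^0·(≡1) mod 3; (1|3)=+1, (1|3)=+1; (−1)^{8·0·1}·(+1)^0·(+1)^8 = +1.
v=17: a=17^4·(≡5), b=17^3·(≡14) mod 17; (5|17)=-1, (14|17)=-1; (−1)^{4·3·8}·(-1)^3·(-1)^4 = -1.
v=7: a=7^1·(≡4), b=7^1·(≡4) mod 7; (4|7)=+1, (4|7)=+1; (−1)^{1·1·3}·(+1)^1·(+1)^1 = -1.
v=2: v_2(a)=21, v_2(b)=19; units ≡ 7, 7 (mod 8); ε·ε+αω+βω = 1·1+21·0+19·0 ≡ 1  ⇒  (a,b)_2 = -1.
v=11: a=11^3·(≡7), b=11^2·(≡9) mod 11; (7|11)=-1, (9|11)=+1; (−1)^{3·2·5}·(-1)^2·(+1)^3 = +1.
v=23: a=23^-2·(≡16), b=23^-2·(≡22) mod 23; (16|23)=+1, (22|23)=-1; (−1)^{-2·-2·11}·(+1)^-2·(-1)^-2 = +1.
v=29: a=29^4·(≡23), b=29^3·(≡6) mod 29; (23|29)=+1, (6|29)=+1; (−1)^{4·3·14}·(+1)^3·(+1)^4 = +1.
v=∞: -770 < 0 and 34510 > 0  ⇒  (a,b)_∞ = +1.
v=5: a=5^-11·(≡4), b=5^-7·(≡3) mod 5; (4|5)=+1, (3|5)=-1; (−1)^{-11·-7·2}·(+1)^-7·(-1)^-11 = -1.
Ram(-770, 34510) = {2, 5, 7, 17}; no ℚ_2-point on the conic.

[2, 5, 7, 17]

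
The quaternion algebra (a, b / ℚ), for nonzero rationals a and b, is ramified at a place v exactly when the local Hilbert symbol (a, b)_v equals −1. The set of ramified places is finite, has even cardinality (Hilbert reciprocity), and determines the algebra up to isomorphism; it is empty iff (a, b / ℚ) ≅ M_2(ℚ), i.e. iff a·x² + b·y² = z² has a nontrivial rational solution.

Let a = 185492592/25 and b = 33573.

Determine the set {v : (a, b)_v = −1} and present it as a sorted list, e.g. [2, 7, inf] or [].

Mod squares: a ≡ 1767, b ≡ 93. Check v ∈ {∞, 2, 3, 5, 19, 31}.
v=5: a=5^-2·(≡2), b=5^0·(≡3) mod 5; (2|5)=-1, (3|5)=-1; (−1)^{-2·0·2}·(-1)^0·(-1)^-2 = +1.
v=2: v_2(a)=4, v_2(b)=0; units ≡ 7, 5 (mod 8); ε·ε+αω+βω = 1·0+4·1+0·0 ≡ 0  ⇒  (a,b)_2 = +1.
v=∞: 1767 > 0 and 93 > 0  ⇒  (a,b)_∞ = +1.
v=3: a=3^9·(≡1), b=3^1·(≡1) mod 3; (1|3)=+1, (1|3)=+1; (−1)^{9·1·1}·(+1)^1·(+1)^9 = -1.
v=19: a=19^1·(≡6), b=19^2·(≡17) mod 19; (6|19)=+1, (17|19)=+1; (−1)^{1·2·9}·(+1)^2·(+1)^1 = +1.
v=31: a=31^1·(≡29), b=31^1·(≡29) mod 31; (29|31)=-1, (29|31)=-1; (−1)^{1·1·15}·(-1)^1·(-1)^1 = -1.
Ram(1767, 93) = {3, 31}; no ℚ_3-point on the conic.

[3, 31]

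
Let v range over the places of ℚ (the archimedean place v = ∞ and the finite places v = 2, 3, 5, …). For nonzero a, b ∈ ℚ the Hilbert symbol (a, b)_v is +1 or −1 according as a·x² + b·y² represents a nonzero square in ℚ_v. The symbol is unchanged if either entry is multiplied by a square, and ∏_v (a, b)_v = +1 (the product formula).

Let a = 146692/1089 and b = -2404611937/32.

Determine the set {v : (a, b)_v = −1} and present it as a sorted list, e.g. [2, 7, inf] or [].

(a, b) ≡ (217, -580754) mod (ℚ^×)²; places V = {2, 3, 7, 11, 13, 17, 19, 29, 31, ∞}.
(a,b)_7: α=1, u≡3; β=2, v≡1 (mod 7); (3|7)=-1, (1|7)=+1; sign (−1)^0·-1^2·+1^1 = +1.
(a,b)_29: α=0, u≡26; β=1, v≡25 (mod 29); (26|29)=-1, (25|29)=+1; sign (−1)^0·-1^1·+1^0 = -1.
(a,b)_19: α=0, u≡2; β=1, v≡6 (mod 19); (2|19)=-1, (6|19)=+1; sign (−1)^0·-1^1·+1^0 = -1.
(a,b)_17: α=0, u≡16; β=1, v≡13 (mod 17); (16|17)=+1, (13|17)=+1; sign (−1)^0·+1^1·+1^0 = +1.
(a,b)_13: α=2, u≡1; β=2, v≡11 (mod 13); (1|13)=+1, (11|13)=-1; sign (−1)^0·+1^2·-1^2 = +1.
(a,b)_11: α=-2, u≡2; β=0, v≡2 (mod 11); (2|11)=-1, (2|11)=-1; sign (−1)^0·-1^0·-1^-2 = +1.
(a,b)_31: α=1, u≡5; β=1, v≡11 (mod 31); (5|31)=+1, (11|31)=-1; sign (−1)^1·+1^1·-1^1 = +1.
(a,b)_2: α=2, β=-5; u≡1, v≡7 (mod 8); ε(u)ε(v)=0·1, αω(v)=2·0, βω(u)=-5·0; sum ≡ 0  ⇒  +1.
(a,b)_3: α=-2, u≡1; β=0, v≡1 (mod 3); (1|3)=+1, (1|3)=+1; sign (−1)^0·+1^0·+1^-2 = +1.
(a,b)_∞: sgn(217)=+, sgn(-580754)=−, so +1.
|Ram(217, -580754)| = 2, even; anisotropic at {19, 29}.

[19, 29]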